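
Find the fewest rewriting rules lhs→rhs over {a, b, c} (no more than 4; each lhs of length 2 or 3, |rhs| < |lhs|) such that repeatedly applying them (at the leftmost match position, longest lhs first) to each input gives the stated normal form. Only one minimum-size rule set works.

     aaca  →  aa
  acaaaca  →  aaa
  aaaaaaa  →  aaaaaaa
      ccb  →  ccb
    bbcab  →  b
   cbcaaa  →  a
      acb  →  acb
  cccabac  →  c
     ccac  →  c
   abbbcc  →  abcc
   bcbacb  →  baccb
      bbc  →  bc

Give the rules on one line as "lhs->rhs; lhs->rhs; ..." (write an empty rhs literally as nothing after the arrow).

  | aaca => aa
  | acaaaca => aaaca => aaa
  | aaaaaaa
  | ccb

bb->b; ca->; cac->; cba->ac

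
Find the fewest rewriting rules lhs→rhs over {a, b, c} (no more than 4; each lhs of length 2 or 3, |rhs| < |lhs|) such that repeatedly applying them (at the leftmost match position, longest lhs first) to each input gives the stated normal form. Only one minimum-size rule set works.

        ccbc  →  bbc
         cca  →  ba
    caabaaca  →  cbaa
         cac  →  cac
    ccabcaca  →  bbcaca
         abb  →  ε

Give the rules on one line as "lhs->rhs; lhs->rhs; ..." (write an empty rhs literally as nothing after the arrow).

aac->a; ab->b; abb->; cc->b

  | ccbc => bbc
  | cca => ba
  | caabaaca => cabaaca => cbaaca => cbaa
  | cac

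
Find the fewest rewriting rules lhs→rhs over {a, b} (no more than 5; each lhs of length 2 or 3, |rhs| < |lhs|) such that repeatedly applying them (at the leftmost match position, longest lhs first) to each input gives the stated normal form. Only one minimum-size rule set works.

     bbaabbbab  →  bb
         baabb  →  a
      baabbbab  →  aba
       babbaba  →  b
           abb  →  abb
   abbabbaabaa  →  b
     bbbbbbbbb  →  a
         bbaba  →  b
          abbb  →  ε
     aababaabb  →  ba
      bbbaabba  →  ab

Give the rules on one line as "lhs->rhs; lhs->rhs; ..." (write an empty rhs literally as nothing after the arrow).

  | bbaabbbab => babbbab => babbab => babab => baab => bb
  | baabb => bbb => a
  | baabbbab => bbbbab => abab => aba
  | babbaba => bababa => baaba => bba => b

aa->; bab->ba; bba->b; bbb->a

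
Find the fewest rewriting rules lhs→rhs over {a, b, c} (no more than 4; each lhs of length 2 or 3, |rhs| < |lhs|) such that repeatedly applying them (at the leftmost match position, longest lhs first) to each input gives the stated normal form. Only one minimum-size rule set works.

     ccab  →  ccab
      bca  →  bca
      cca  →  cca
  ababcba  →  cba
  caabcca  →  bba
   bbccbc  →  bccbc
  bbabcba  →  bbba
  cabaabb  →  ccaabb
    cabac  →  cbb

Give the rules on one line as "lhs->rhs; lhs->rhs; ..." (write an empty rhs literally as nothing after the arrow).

  | ccab
  | bca
  | cca
  | ababcba => cabcba => cba

aba->ca; abc->; bbc->bc; cac->bb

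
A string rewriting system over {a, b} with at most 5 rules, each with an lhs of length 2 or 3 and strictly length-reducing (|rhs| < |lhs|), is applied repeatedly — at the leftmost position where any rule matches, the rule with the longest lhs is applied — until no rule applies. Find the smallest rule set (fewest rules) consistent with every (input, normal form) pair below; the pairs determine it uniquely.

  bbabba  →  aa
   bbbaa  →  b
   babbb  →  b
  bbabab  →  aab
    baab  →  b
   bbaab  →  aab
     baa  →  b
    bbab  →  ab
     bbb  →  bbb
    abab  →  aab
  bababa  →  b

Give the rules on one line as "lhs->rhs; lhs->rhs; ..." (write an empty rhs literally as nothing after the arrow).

aba->aa; ba->b; bab->ba; bba->a

  | bbabba => abba => aa
  | bbbaa => baa => ba => b
  | babbb => babb => bab => ba => b
  | bbabab => abab => aab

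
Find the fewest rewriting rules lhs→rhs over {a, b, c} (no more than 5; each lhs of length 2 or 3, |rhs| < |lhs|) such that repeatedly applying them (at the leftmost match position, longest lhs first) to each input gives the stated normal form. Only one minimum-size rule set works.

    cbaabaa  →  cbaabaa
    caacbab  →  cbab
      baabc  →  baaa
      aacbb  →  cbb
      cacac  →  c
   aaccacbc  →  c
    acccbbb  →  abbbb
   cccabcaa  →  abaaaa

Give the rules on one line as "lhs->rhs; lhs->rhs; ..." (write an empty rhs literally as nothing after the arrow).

  | cbaabaa
  | caacbab => acbab => cbab
  | baabc => baaa
  | aacbb => acbb => cbb

ac->c; bc->a; ca->; ccc->ab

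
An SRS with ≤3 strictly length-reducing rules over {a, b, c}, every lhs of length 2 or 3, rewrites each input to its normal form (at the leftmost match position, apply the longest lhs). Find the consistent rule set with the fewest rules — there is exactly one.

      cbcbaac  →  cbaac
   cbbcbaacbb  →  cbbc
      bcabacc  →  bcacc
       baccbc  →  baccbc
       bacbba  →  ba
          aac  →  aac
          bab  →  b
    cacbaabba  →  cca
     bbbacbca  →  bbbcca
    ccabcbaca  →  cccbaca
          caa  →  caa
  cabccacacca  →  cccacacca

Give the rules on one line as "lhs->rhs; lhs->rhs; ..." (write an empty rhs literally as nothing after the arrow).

ab->; acb->c; bcb->b

  | cbcbaac => cbaac
  | cbbcbaacbb => cbbaacbb => cbbacb => cbbc
  | bcabacc => bcacc
  | baccbc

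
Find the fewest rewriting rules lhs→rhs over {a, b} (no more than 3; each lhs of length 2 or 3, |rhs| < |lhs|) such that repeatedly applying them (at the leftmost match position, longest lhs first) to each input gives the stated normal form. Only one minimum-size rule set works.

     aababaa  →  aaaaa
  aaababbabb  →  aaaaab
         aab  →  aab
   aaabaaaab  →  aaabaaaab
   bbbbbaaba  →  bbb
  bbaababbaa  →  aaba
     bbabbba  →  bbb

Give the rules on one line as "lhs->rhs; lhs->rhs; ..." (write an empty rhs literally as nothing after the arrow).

bab->a; bba->b

  | aababaa => aaaaa
  | aaababbabb => aaaababb => aaaaab
  | aab
  | aaabaaaab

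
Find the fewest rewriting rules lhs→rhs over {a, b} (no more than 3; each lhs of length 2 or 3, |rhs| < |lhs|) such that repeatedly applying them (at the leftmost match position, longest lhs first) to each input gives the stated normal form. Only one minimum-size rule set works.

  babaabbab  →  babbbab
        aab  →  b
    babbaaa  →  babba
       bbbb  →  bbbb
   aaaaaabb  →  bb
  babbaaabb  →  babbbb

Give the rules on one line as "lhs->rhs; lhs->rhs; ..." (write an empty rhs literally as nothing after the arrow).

  | babaabbab => babbbab
  | aab => b
  | babbaaa => babbaa => babba
  | bbbb

aa->a; aab->b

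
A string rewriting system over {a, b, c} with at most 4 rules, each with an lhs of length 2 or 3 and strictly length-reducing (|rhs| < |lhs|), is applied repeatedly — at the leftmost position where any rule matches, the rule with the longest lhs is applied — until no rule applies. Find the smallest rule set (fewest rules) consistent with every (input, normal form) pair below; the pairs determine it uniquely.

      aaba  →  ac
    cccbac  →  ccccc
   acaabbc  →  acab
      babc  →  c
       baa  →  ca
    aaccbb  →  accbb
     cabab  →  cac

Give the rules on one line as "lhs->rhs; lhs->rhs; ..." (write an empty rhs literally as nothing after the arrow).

  | aaba => aba => ac
  | cccbac => ccccc
  | acaabbc => acabbc => acab
  | babc => cbc => c

aa->a; acb->ac; ba->c; bc->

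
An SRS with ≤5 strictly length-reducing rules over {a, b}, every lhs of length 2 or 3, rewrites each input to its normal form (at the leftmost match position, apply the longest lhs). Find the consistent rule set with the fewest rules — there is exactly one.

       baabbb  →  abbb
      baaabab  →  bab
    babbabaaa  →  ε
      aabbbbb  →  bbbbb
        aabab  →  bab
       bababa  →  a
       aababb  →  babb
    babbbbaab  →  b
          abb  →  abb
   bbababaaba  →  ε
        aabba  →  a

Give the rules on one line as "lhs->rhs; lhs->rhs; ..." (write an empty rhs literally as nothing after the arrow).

aa->; aba->; baa->a; bba->a

  | baabbb => abbb
  | baaabab => aabab => bab
  | babbabaaa => baabaaa => abaaa => aa => ε
  | aabbbbb => bbbbb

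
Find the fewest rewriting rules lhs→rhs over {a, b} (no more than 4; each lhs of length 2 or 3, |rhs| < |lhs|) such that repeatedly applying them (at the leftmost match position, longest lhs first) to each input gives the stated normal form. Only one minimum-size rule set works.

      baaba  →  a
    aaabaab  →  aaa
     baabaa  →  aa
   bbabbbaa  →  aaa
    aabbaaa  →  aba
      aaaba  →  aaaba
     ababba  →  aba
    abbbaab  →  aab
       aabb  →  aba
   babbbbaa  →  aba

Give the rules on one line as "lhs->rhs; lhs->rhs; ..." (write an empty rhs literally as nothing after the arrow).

abb->ba; baa->ba; bab->; bb->a

  | baaba => baba => a
  | aaabaab => aaabab => aaa
  | baabaa => babaa => aa
  | bbabbbaa => aabbbaa => ababaa => aaa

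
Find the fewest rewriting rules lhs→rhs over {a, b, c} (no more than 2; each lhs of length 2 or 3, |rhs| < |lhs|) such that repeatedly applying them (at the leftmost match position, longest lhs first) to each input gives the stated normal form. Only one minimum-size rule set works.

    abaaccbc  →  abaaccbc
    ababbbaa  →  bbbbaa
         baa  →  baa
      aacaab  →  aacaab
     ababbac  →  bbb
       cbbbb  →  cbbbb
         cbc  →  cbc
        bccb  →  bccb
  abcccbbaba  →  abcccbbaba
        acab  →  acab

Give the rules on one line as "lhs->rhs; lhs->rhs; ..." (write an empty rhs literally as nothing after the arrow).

  | abaaccbc
  | ababbbaa => abbbbaa => bbbbaa
  | baa
  | aacaab

abb->bb; bac->b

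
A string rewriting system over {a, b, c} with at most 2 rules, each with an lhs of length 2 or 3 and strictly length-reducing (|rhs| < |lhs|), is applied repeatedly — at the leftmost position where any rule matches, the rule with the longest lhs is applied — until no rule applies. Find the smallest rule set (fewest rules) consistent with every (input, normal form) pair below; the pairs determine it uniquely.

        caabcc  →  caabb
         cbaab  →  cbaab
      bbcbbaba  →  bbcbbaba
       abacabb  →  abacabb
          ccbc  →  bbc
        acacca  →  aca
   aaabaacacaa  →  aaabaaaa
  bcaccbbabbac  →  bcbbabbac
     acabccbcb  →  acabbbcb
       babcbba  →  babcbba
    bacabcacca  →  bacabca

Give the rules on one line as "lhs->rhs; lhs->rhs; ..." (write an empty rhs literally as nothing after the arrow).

  | caabcc => caabb
  | cbaab
  | bbcbbaba
  | abacabb

cac->; cc->b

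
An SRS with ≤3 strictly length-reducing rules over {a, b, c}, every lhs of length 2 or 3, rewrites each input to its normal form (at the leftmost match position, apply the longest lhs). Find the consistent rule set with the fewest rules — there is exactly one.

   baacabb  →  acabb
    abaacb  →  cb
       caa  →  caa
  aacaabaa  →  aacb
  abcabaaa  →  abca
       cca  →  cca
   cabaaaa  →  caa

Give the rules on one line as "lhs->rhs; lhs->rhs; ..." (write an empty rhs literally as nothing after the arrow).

  | baacabb => acabb
  | abaacb => bacb => cb
  | caa
  | aacaabaa => aacaba => aacb

aba->b; ba->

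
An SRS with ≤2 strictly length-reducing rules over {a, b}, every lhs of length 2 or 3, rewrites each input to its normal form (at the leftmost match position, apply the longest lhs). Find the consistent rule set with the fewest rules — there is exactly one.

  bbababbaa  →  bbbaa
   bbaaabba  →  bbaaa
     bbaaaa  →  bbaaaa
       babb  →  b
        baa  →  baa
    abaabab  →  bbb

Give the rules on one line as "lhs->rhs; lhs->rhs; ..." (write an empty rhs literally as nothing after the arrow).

  | bbababbaa => bbbabbaa => bbbaa
  | bbaaabba => bbaaa
  | bbaaaa
  | babb => b

ab->b; abb->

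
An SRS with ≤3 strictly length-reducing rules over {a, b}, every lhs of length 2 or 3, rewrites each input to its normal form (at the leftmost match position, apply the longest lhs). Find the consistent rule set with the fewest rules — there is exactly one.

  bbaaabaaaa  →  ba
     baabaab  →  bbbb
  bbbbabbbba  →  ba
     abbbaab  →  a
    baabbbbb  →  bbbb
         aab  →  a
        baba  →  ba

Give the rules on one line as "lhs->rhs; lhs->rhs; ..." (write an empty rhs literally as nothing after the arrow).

aaa->bb; ab->; bba->a

  | bbaaabaaaa => aaabaaaa => bbbaaaa => baaaa => bbba => ba
  | baabaab => baaab => bbbb
  | bbbbabbbba => bbabbbba => abbbba => bbba => ba
  | abbbaab => bbaab => aab => a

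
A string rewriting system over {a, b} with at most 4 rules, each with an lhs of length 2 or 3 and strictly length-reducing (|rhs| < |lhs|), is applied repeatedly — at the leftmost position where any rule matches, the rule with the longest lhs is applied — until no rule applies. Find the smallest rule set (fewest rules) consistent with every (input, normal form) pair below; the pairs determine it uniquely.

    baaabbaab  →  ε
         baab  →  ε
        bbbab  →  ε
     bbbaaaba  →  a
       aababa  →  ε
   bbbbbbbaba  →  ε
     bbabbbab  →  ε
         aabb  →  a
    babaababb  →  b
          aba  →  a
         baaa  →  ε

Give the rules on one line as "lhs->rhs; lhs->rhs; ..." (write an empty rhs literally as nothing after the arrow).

  | baaabbaab => aabbaab => bbaab => aaab => ab => ε
  | baab => ab => ε
  | bbbab => abab => ab => ε
  | bbbaaaba => abaaaba => aaaba => aba => a

aa->; ab->; ba->; bb->a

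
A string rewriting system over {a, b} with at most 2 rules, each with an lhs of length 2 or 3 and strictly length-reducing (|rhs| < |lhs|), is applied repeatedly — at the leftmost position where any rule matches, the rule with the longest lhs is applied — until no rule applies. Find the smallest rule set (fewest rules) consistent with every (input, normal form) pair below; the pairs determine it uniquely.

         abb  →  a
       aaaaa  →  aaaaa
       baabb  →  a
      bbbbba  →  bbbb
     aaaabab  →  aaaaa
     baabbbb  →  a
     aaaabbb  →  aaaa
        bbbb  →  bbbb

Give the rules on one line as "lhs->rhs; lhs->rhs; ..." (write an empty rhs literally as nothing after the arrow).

  | abb => ab => a
  | aaaaa
  | baabb => abb => ab => a
  | bbbbba => bbbb

ab->a; ba->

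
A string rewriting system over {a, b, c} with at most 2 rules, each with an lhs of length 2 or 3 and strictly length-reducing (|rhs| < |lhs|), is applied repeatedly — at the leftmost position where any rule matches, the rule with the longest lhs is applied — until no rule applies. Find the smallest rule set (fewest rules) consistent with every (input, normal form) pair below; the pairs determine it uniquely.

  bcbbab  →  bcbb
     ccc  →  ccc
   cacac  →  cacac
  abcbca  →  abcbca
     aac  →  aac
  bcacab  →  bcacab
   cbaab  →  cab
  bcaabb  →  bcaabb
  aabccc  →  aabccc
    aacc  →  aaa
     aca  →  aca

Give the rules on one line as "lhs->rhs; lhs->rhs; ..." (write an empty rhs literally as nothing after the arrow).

  | bcbbab => bcbb
  | ccc
  | cacac
  | abcbca

acc->aa; ba->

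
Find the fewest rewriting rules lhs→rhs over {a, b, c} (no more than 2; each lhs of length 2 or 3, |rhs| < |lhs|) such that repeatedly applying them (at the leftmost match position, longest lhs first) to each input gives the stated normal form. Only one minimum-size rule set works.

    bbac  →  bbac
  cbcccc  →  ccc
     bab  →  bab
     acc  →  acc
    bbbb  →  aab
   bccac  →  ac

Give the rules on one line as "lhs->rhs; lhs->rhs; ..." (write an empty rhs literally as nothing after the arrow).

bbb->aa; bcc->

  | bbac
  | cbcccc => ccc
  | bab
  | acc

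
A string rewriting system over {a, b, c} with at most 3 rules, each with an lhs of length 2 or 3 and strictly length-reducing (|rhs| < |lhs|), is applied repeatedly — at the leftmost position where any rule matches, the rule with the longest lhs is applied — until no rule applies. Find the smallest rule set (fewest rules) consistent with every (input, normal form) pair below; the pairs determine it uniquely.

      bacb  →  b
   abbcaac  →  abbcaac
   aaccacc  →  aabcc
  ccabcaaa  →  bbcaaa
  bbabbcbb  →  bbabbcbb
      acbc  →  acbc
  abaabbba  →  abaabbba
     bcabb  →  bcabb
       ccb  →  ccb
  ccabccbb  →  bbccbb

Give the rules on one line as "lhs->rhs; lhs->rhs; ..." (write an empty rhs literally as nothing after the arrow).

bac->; cca->b

  | bacb => b
  | abbcaac
  | aaccacc => aabcc
  | ccabcaaa => bbcaaa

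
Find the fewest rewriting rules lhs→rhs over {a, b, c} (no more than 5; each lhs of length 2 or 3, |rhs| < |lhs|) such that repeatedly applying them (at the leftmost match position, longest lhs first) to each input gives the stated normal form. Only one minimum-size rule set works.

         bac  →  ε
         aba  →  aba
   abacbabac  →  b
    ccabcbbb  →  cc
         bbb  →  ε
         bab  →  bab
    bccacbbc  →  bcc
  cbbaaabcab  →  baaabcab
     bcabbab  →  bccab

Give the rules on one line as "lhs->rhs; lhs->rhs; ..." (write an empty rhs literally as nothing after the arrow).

ac->c; bac->cb; bb->c; cb->

  | bac => cb => ε
  | aba
  | abacbabac => acbbabac => cbbabac => babac => bacb => cbb => b
  | ccabcbbb => ccabbb => ccacb => cccb => cc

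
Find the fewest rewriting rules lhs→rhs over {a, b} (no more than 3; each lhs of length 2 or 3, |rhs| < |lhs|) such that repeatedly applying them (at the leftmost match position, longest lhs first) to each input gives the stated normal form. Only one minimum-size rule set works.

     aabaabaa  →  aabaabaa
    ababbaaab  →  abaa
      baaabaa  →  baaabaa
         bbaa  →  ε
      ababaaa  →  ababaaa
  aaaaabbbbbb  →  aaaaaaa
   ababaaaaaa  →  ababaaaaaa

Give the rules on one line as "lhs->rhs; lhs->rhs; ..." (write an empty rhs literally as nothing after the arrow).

  | aabaabaa
  | ababbaaab => ababbaab => ababbab => ababbb => abaa
  | baaabaa
  | bbaa => bba => bb => ε

bb->; bba->bb; bbb->a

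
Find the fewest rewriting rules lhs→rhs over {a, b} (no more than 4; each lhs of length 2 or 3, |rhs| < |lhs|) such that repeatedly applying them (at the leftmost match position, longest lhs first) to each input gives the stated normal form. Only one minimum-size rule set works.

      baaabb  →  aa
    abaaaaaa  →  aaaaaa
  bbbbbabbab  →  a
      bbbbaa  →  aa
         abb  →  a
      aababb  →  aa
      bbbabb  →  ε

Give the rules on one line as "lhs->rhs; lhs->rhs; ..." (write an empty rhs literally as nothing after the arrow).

  | baaabb => aabb => aab => aa
  | abaaaaaa => aaaaaa
  | bbbbbabbab => bbbabbab => babbab => bbab => ab => a
  | bbbbaa => bbaa => aa

ab->a; aba->a; ba->; bb->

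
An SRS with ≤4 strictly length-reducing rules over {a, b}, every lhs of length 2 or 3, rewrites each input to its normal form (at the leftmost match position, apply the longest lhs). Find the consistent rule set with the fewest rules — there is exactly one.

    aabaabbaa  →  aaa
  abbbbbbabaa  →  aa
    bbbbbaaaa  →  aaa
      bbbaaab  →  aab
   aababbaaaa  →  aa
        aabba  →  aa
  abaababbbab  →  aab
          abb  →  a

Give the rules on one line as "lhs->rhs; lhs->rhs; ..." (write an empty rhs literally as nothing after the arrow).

  | aabaabbaa => aaabbaa => aaabba => aaabb => aaa
  | abbbbbbabaa => abbbbabaa => abbabaa => abbbaa => abaa => aa
  | bbbbbaaaa => bbbaaaa => baaaa => aaa
  | bbbaaab => baaab => aab

ba->; bb->; bba->bb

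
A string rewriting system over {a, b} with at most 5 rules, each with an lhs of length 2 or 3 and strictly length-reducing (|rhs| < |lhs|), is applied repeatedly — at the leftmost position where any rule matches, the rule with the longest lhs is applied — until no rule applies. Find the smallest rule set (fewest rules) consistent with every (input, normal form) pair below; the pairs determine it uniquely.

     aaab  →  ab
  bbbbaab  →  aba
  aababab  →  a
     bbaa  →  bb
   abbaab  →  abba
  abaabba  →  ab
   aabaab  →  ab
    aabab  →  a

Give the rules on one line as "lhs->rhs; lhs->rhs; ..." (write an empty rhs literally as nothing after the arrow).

  | aaab => ab
  | bbbbaab => abaab => aba
  | aababab => aabab => aab => a
  | bbaa => bb

aa->; aab->a; bab->ba; bbb->a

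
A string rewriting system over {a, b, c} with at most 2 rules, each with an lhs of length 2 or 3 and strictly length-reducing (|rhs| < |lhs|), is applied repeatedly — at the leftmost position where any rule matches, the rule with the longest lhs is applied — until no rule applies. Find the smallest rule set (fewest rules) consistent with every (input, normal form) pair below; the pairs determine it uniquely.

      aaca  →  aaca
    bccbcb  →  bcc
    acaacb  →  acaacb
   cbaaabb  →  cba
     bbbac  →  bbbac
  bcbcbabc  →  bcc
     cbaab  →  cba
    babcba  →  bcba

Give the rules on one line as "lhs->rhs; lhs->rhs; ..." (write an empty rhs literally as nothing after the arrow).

  | aaca
  | bccbcb => bccab => bcc
  | acaacb
  | cbaaabb => cbaab => cba

ab->; cbc->ca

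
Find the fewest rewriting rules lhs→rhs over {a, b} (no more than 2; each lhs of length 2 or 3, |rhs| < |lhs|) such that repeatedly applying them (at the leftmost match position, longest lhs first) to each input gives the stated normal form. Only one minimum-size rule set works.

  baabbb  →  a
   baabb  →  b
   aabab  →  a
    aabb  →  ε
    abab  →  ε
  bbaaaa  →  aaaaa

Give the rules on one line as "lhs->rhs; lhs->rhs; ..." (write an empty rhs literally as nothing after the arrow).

ab->; bb->a

  | baabbb => babb => bb => a
  | baabb => bab => b
  | aabab => aab => a
  | aabb => ab => ε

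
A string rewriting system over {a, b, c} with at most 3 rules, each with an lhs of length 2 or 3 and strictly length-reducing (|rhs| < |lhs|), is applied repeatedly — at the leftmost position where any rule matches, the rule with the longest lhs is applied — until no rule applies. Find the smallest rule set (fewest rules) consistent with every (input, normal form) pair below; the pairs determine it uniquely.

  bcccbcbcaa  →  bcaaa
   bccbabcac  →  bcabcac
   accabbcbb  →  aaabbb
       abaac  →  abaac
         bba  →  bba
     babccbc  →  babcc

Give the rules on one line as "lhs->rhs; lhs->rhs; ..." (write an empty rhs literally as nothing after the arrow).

  | bcccbcbcaa => bcccbcaa => bcccaa => bcaaa
  | bccbabcac => bcabcac
  | accabbcbb => aaabbcbb => aaabbb
  | abaac

cb->; cca->aa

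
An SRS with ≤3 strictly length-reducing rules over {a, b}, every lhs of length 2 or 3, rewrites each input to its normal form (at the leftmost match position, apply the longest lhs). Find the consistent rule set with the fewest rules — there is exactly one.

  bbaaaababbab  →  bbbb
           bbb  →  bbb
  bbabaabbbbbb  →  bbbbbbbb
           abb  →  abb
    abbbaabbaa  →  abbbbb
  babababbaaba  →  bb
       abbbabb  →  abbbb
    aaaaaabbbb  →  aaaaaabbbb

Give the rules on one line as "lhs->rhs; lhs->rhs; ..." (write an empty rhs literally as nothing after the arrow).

  | bbaaaababbab => bbaababbab => bbbabbab => bbbbab => bbbb
  | bbb
  | bbabaabbbbbb => bbaabbbbbb => bbbbbbbb
  | abb

ba->; baa->b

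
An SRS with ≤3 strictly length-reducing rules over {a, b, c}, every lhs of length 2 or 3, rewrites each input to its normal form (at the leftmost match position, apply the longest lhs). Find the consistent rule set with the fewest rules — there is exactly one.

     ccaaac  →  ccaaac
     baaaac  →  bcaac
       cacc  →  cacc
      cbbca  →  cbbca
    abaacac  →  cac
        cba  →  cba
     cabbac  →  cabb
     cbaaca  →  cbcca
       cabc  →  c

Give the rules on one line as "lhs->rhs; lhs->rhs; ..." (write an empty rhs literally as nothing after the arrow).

  | ccaaac
  | baaaac => bcaac
  | cacc
  | cbbca

abc->; baa->bc; bac->b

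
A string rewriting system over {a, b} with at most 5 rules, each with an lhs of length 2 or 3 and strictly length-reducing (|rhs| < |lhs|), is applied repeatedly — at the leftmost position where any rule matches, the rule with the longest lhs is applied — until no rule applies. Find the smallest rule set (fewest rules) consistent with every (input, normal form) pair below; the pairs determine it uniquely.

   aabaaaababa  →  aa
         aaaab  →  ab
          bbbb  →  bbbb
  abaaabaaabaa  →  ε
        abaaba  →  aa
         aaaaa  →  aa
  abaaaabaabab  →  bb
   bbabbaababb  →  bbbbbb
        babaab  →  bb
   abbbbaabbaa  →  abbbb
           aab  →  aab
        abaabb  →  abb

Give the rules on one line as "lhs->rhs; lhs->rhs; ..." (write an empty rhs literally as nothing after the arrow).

  | aabaaaababa => aaaababa => ababa => abba => aba => aa
  | aaaab => ab
  | bbbb
  | abaaabaaabaa => aabaaabaa => aaabaa => baa => ε

aaa->; ba->a; baa->; bab->bb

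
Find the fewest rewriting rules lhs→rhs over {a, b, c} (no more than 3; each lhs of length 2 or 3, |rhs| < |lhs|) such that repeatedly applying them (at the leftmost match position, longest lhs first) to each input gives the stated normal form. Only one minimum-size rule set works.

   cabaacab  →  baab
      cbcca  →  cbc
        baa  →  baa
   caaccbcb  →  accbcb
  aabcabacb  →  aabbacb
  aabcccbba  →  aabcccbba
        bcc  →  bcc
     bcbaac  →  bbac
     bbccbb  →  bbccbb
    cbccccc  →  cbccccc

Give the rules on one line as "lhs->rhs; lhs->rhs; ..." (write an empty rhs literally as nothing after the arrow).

ca->; cba->b

  | cabaacab => baacab => baab
  | cbcca => cbc
  | baa
  | caaccbcb => accbcb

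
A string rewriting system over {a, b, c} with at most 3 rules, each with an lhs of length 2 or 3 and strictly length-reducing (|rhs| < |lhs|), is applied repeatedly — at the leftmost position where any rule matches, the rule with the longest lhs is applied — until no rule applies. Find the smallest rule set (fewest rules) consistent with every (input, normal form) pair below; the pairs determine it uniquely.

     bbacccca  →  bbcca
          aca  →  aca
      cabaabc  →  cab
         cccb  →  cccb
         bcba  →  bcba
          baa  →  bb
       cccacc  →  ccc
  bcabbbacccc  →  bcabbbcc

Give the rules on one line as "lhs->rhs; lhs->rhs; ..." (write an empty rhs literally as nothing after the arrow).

aa->b; aab->ac; acc->

  | bbacccca => bbcca
  | aca
  | cabaabc => cabacc => cab
  | cccb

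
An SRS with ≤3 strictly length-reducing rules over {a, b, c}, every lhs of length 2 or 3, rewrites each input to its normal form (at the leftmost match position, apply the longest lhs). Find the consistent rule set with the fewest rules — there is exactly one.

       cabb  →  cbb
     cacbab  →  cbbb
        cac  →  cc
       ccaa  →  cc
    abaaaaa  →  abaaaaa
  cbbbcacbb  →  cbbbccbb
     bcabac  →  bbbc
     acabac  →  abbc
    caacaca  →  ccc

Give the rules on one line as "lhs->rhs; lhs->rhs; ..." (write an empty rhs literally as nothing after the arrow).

  | cabb => cbb
  | cacbab => ccbab => cbbb
  | cac => cc
  | ccaa => cca => cc

ca->c; cba->bb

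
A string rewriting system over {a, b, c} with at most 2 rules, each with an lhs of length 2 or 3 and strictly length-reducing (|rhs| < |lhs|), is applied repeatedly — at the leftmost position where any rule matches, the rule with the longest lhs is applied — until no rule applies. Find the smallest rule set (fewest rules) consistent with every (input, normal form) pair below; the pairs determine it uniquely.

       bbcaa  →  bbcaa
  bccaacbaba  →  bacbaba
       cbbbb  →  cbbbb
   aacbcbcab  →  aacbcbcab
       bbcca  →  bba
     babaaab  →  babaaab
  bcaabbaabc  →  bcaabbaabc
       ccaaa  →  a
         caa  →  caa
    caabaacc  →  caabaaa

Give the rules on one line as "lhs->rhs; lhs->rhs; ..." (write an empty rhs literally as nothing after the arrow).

cc->a; cca->cc

  | bbcaa
  | bccaacbaba => bccacbaba => bcccbaba => bacbaba
  | cbbbb
  | aacbcbcab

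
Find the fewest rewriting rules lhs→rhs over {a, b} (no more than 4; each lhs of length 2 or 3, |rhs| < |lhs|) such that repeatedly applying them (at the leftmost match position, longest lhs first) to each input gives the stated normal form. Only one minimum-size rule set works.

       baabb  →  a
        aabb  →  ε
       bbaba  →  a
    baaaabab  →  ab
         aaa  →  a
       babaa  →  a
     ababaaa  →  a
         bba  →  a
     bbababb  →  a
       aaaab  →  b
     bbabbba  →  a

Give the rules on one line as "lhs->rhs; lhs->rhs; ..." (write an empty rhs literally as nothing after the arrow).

aa->; ba->; bb->

  | baabb => abb => a
  | aabb => bb => ε
  | bbaba => aba => a
  | baaaabab => aaabab => abab => ab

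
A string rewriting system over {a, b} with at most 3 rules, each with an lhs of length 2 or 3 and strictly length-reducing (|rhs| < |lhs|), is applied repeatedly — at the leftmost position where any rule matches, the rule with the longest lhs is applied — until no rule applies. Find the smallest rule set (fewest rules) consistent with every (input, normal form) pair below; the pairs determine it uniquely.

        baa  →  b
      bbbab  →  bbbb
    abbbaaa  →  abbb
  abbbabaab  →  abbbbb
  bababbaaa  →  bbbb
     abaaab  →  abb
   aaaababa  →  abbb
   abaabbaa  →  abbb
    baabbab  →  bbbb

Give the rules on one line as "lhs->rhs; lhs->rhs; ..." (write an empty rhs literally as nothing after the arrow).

  | baa => ba => b
  | bbbab => bbbb
  | abbbaaa => abbbaa => abbba => abbb
  | abbbabaab => abbbbaab => abbbbab => abbbbb

aaa->ab; ba->b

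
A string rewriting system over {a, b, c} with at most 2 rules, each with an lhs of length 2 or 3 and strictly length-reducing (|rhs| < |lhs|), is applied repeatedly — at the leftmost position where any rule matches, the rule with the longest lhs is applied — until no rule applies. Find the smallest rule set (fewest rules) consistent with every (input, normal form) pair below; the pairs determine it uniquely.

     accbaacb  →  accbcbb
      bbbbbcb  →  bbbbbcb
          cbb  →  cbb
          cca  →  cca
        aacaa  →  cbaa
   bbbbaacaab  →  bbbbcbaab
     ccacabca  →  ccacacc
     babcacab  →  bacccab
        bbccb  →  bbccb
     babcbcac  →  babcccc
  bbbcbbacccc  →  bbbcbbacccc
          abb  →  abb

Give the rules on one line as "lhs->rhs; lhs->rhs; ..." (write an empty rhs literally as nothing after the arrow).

  | accbaacb => accbcbb
  | bbbbbcb
  | cbb
  | cca

aac->cb; bca->cc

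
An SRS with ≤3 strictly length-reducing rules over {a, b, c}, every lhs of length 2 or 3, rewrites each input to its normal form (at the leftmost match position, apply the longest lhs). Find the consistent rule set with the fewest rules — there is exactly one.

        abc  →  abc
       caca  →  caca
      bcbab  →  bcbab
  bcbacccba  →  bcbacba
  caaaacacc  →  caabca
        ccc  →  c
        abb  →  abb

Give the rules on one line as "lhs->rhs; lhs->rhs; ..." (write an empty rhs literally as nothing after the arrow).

aac->bc; cc->

  | abc
  | caca
  | bcbab
  | bcbacccba => bcbacba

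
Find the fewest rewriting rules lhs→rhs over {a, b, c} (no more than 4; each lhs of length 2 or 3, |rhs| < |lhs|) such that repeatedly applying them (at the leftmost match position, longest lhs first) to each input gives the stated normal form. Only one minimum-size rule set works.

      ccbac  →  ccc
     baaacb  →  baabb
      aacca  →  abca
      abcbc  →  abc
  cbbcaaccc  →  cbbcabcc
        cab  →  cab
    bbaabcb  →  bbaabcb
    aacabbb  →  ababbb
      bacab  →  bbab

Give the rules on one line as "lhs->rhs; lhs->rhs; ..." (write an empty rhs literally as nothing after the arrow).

  | ccbac => ccc
  | baaacb => baabb
  | aacca => abca
  | abcbc => abc

ac->b; cba->c; cbc->c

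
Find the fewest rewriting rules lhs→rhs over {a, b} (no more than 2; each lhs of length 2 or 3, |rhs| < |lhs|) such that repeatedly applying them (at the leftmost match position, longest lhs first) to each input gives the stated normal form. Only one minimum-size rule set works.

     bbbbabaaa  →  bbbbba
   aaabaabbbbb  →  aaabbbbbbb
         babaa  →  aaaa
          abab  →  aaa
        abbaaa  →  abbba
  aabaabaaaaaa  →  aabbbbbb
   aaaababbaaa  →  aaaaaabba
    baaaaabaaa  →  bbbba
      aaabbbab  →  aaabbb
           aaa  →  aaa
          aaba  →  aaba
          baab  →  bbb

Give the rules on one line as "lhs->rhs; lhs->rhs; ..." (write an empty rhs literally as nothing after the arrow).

  | bbbbabaaa => bbbaaaaa => bbbbaaa => bbbbba
  | aaabaabbbbb => aaabbbbbbb
  | babaa => aaaa
  | abab => aaa

baa->bb; bab->aa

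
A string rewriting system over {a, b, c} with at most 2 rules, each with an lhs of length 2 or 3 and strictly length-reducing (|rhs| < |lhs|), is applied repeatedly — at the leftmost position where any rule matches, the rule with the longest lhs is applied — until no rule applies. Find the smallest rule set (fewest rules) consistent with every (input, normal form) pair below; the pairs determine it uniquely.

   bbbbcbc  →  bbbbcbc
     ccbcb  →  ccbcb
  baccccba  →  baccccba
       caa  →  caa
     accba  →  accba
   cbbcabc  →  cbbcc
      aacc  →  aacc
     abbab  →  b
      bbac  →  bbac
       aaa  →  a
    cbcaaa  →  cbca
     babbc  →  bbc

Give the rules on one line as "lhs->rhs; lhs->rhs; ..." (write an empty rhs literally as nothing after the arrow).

aaa->a; ab->

  | bbbbcbc
  | ccbcb
  | baccccba
  | caa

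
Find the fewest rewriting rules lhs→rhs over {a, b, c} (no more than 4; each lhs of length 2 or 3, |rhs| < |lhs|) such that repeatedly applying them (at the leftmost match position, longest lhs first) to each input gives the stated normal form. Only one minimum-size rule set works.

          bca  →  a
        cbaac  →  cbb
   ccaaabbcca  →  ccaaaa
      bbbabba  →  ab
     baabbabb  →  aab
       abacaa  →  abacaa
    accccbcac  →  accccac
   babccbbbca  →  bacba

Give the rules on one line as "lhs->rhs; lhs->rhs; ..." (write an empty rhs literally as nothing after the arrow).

aac->b; bba->c; bbb->aa; bc->

  | bca => a
  | cbaac => cbb
  | ccaaabbcca => ccaaabca => ccaaaa
  | bbbabba => aaabba => aaac => ab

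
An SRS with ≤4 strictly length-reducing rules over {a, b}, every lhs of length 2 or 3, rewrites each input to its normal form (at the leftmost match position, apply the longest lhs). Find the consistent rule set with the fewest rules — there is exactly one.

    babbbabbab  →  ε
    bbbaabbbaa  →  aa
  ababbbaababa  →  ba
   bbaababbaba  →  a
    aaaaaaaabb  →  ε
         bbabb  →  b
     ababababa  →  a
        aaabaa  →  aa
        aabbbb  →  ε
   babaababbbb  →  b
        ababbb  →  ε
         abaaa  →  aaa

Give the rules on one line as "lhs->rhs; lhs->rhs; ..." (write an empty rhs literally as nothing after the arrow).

aab->b; ab->; bb->

  | babbbabbab => bbbabbab => babbab => bbab => ab => ε
  | bbbaabbbaa => baabbbaa => bbbbaa => bbaa => aa
  | ababbbaababa => abbbaababa => bbaababa => aababa => baba => ba
  | bbaababbaba => aababbaba => babbaba => bbaba => aba => a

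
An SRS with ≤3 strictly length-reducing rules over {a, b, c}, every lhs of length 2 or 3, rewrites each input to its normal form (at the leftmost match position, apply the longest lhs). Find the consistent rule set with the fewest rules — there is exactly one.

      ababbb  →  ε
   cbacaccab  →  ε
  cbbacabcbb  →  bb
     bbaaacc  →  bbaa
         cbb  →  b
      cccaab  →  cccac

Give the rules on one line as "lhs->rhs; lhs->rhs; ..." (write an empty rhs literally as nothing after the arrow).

  | ababbb => cabbb => ccbb => cb => ε
  | cbacaccab => acaccab => acab => acc => ε
  | cbbacabcbb => bacabcbb => bacccbb => bcbb => bb
  | bbaaacc => bbaa

ab->c; acc->; cb->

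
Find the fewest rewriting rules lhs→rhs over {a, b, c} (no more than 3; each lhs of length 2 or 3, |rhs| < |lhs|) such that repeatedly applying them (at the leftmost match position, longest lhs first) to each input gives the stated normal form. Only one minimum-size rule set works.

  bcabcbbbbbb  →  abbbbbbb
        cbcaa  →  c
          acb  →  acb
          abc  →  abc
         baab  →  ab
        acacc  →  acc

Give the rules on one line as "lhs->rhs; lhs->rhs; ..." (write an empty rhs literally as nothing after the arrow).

ba->; bbc->ab; ca->

  | bcabcbbbbbb => bbcbbbbbb => abbbbbbb
  | cbcaa => cba => c
  | acb
  | abc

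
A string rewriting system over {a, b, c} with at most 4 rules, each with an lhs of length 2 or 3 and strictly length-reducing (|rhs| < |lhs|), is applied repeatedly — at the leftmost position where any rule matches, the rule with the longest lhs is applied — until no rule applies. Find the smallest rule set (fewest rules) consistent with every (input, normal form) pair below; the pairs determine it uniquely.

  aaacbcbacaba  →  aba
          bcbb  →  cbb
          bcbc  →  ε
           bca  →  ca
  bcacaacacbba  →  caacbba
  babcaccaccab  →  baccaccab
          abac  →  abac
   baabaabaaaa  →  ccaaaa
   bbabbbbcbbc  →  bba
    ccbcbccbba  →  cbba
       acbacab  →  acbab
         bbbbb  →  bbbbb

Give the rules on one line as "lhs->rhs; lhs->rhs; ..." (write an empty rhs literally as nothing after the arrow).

  | aaacbcbacaba => aaabacaba => acacaba => acaba => aba
  | bcbb => cbb
  | bcbc => cbc => ε
  | bca => ca

aab->c; aca->a; bc->c; cbc->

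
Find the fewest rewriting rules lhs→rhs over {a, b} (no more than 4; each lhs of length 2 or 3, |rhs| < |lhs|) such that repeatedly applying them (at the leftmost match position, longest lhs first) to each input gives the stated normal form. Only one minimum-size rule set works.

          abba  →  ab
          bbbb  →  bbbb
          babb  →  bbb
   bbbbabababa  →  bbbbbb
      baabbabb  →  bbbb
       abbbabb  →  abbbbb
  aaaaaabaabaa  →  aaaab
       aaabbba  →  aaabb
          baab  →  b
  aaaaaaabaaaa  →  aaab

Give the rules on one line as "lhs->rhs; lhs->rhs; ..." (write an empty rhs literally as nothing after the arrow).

  | abba => ab
  | bbbb
  | babb => bbb
  | bbbbabababa => bbbbbababa => bbbbbbaba => bbbbbbba => bbbbbb

aba->b; ba->; baa->; bab->bb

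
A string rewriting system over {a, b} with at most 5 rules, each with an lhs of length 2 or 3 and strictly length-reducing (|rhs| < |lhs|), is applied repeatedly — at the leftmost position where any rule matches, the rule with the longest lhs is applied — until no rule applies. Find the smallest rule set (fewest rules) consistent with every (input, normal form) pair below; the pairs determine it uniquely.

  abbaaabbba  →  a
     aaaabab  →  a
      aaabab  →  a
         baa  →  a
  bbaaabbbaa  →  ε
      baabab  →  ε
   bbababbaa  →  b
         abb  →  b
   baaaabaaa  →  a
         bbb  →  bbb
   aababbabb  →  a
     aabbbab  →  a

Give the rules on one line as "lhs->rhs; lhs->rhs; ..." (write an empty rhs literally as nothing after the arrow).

aa->a; aab->aa; ab->; ba->

  | abbaaabbba => baaabbba => aabbba => aabba => aaba => aaa => aa => a
  | aaaabab => aaabab => aabab => aaab => aab => aa => a
  | aaabab => aabab => aaab => aab => aa => a
  | baa => a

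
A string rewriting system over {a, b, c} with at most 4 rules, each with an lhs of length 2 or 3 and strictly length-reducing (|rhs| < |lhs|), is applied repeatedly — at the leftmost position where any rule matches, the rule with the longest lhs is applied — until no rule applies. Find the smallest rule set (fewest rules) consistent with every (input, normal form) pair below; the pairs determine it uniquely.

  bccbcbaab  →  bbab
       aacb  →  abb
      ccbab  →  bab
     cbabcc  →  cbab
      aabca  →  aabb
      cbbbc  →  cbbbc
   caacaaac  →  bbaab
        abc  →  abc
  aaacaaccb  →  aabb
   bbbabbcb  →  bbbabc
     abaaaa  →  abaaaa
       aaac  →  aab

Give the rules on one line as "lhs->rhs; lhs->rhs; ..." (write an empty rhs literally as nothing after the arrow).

  | bccbcbaab => bbcbaab => bcaab => bbab
  | aacb => abb
  | ccbab => bab
  | cbabcc => cbab

ac->b; bcb->c; ca->b; cc->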